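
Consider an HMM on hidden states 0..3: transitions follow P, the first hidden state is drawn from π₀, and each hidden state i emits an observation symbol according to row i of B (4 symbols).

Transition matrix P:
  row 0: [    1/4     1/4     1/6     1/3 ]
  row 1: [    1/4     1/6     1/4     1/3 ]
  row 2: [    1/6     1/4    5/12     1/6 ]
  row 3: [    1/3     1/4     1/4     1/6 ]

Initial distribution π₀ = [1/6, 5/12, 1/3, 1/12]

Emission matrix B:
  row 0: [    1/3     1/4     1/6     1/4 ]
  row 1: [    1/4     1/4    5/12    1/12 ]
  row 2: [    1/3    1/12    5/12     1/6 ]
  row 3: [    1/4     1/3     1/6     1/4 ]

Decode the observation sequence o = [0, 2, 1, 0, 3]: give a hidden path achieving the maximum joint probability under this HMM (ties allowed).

t=0: δ = [5.556e-02, 1.042e-01, 1.111e-01, 2.083e-02]  (obs o_0=0)
t=1: δ = [4.340e-03, 1.157e-02, 1.929e-02, 5.787e-03]  ψ = [1, 2, 2, 1]  (obs o_1=2)
t=2: δ = [8.038e-04, 1.206e-03, 6.698e-04, 1.286e-03]  ψ = [2, 2, 2, 1]  (obs o_2=1)
t=3: δ = [1.429e-04, 8.038e-05, 1.072e-04, 1.005e-04]  ψ = [3, 3, 3, 1]  (obs o_3=0)
t=4: δ = [8.931e-06, 2.977e-06, 7.442e-06, 1.191e-05]  ψ = [0, 0, 2, 0]  (obs o_4=3)
backtrack: best end state = 3; path = [2, 1, 3, 0, 3]

path = [2, 1, 3, 0, 3]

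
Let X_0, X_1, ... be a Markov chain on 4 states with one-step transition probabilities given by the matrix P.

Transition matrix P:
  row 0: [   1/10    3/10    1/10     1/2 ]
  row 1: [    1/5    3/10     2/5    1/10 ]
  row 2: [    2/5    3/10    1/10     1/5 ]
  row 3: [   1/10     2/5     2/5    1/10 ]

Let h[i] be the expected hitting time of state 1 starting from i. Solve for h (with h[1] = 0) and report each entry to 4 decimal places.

First-step conditioning: h[1] = 0; for i ≠ 1, h[i] = 1 + Σ_k P[i][k]·h[k].
  h[0] = 1 + 1/10·h[0] + 1/10·h[2] + 1/2·h[3]
  h[2] = 1 + 2/5·h[0] + 1/10·h[2] + 1/5·h[3]
  h[3] = 1 + 1/10·h[0] + 2/5·h[2] + 1/10·h[3]
Solving the 3×3 linear system over states ≠ 1 gives exactly h = [745/247, 0, 40/13, 695/247] (h[1] = 0 is the target).

h = [3.0162, 0.0000, 3.0769, 2.8138]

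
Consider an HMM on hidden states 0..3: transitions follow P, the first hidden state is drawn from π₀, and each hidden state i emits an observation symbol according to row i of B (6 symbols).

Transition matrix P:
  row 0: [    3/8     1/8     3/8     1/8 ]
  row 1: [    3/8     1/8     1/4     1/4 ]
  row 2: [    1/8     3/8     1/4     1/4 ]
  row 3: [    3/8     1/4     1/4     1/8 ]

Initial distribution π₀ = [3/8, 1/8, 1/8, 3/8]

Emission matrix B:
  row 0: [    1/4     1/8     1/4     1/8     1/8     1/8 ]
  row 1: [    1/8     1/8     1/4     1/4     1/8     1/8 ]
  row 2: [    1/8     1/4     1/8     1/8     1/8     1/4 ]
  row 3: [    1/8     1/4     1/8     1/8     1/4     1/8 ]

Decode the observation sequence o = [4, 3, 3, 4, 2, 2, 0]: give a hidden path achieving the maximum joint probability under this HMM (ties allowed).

path = [3, 2, 1, 3, 0, 0, 0]

t=0: δ = [4.688e-02, 1.562e-02, 1.562e-02, 9.375e-02]  (obs o_0=4)
t=1: δ = [4.395e-03, 5.859e-03, 2.930e-03, 1.465e-03]  ψ = [3, 3, 3, 3]  (obs o_1=3)
t=2: δ = [2.747e-04, 2.747e-04, 2.060e-04, 1.831e-04]  ψ = [1, 2, 0, 1]  (obs o_2=3)
t=3: δ = [1.287e-05, 9.656e-06, 1.287e-05, 1.717e-05]  ψ = [0, 2, 0, 1]  (obs o_3=4)
t=4: δ = [1.609e-06, 1.207e-06, 6.035e-07, 4.023e-07]  ψ = [3, 2, 0, 2]  (obs o_4=2)
t=5: δ = [1.509e-07, 5.658e-08, 7.544e-08, 3.772e-08]  ψ = [0, 2, 0, 1]  (obs o_5=2)
t=6: δ = [1.414e-08, 3.536e-09, 7.072e-09, 2.357e-09]  ψ = [0, 2, 0, 0]  (obs o_6=0)
backtrack: best end state = 0; path = [3, 2, 1, 3, 0, 0, 0]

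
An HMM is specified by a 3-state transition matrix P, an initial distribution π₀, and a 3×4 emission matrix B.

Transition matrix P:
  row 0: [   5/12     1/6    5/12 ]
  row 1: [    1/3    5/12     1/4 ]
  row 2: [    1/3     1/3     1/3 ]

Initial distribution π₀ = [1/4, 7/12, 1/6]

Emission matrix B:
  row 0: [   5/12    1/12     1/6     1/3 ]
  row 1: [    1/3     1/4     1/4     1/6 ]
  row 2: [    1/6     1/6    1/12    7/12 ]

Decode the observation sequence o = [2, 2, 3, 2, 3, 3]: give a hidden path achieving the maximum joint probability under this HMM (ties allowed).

path = [1, 1, 2, 0, 2, 2]

t=0: δ = [4.167e-02, 1.458e-01, 1.389e-02]  (obs o_0=2)
t=1: δ = [8.102e-03, 1.519e-02, 3.038e-03]  ψ = [1, 1, 1]  (obs o_1=2)
t=2: δ = [1.688e-03, 1.055e-03, 2.215e-03]  ψ = [1, 1, 1]  (obs o_2=3)
t=3: δ = [1.231e-04, 1.846e-04, 6.154e-05]  ψ = [2, 2, 2]  (obs o_3=2)
t=4: δ = [2.051e-05, 1.282e-05, 2.991e-05]  ψ = [1, 1, 0]  (obs o_4=3)
t=5: δ = [3.324e-06, 1.662e-06, 5.817e-06]  ψ = [2, 2, 2]  (obs o_5=3)
backtrack: best end state = 2; path = [1, 1, 2, 0, 2, 2]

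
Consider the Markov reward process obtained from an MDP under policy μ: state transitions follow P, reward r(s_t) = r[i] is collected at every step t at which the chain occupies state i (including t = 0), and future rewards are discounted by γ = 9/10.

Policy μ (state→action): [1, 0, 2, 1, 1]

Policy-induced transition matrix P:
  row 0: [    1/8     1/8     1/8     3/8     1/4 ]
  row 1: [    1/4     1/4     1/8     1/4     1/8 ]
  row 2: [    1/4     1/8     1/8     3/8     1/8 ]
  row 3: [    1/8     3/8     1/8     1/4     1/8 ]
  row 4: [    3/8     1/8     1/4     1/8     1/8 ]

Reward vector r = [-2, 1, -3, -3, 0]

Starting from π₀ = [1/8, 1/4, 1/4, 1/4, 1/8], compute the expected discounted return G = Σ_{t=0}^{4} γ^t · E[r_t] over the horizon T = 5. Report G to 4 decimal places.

G = -6.0189

t=0: π = [0.1250, 0.2500, 0.2500, 0.2500, 0.1250], E[r] = -1.5000, γ^t·E[r] = -1.500000, running G = -1.500000
t=1: π = [0.2188, 0.2188, 0.1406, 0.2813, 0.1406], E[r] = -1.4844, γ^t·E[r] = -1.335938, running G = -2.835938
t=2: π = [0.2051, 0.2227, 0.1426, 0.2773, 0.1523], E[r] = -1.4473, γ^t·E[r] = -1.172285, running G = -4.008223
t=3: π = [0.2087, 0.2222, 0.1440, 0.2744, 0.1506], E[r] = -1.4507, γ^t·E[r] = -1.057548, running G = -5.065771
t=4: π = [0.2084, 0.2214, 0.1438, 0.2753, 0.1511], E[r] = -1.4528, γ^t·E[r] = -0.953175, running G = -6.018946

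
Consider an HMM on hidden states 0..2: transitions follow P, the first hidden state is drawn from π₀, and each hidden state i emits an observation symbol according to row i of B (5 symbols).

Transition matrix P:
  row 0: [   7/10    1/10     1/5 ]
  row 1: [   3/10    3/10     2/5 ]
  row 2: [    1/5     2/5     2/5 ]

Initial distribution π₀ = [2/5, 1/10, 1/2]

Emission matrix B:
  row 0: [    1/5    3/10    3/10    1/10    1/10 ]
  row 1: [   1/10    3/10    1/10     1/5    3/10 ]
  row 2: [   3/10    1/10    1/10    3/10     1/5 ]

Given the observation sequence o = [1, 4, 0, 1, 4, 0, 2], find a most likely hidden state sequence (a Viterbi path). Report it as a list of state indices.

t=0: δ = [1.200e-01, 3.000e-02, 5.000e-02]  (obs o_0=1)
t=1: δ = [8.400e-03, 6.000e-03, 4.800e-03]  ψ = [0, 2, 0]  (obs o_1=4)
t=2: δ = [1.176e-03, 1.920e-04, 7.200e-04]  ψ = [0, 2, 1]  (obs o_2=0)
t=3: δ = [2.470e-04, 8.640e-05, 2.880e-05]  ψ = [0, 2, 2]  (obs o_3=1)
t=4: δ = [1.729e-05, 7.776e-06, 9.878e-06]  ψ = [0, 1, 0]  (obs o_4=4)
t=5: δ = [2.420e-06, 3.951e-07, 1.185e-06]  ψ = [0, 2, 2]  (obs o_5=0)
t=6: δ = [5.082e-07, 4.742e-08, 4.840e-08]  ψ = [0, 2, 0]  (obs o_6=2)
backtrack: best end state = 0; path = [0, 0, 0, 0, 0, 0, 0]

path = [0, 0, 0, 0, 0, 0, 0]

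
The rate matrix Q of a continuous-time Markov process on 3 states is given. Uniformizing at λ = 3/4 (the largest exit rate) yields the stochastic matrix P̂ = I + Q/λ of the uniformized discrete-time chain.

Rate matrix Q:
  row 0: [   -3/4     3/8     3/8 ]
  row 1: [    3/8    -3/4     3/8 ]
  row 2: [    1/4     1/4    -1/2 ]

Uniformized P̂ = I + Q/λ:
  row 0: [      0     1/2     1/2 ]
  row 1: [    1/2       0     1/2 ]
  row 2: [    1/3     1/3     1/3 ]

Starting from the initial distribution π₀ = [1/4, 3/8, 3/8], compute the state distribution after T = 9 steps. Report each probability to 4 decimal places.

t=0: π = [0.2500, 0.3750, 0.3750]
t=1: π = [0.3125, 0.2500, 0.4375]
t=2: π = [0.2708, 0.3021, 0.4271]
t=3: π = [0.2934, 0.2778, 0.4288]
t=4: π = [0.2818, 0.2896, 0.4285]
t=5: π = [0.2877, 0.2838, 0.4286]
t=6: π = [0.2847, 0.2867, 0.4286]
t=7: π = [0.2862, 0.2852, 0.4286]
t=8: π = [0.2855, 0.2860, 0.4286]
t=9: π = [0.2858, 0.2856, 0.4286]

π = [0.2858, 0.2856, 0.4286]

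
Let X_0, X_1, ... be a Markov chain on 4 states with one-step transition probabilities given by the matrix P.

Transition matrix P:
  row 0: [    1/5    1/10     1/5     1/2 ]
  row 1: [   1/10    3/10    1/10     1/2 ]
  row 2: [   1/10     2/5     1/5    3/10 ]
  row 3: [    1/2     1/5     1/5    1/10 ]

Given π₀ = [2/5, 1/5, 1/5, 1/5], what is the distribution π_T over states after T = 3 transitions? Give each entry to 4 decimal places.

t=0: π = [0.4000, 0.2000, 0.2000, 0.2000]
t=1: π = [0.2200, 0.2200, 0.1800, 0.3800]
t=2: π = [0.2740, 0.2360, 0.1780, 0.3120]
t=3: π = [0.2522, 0.2318, 0.1764, 0.3396]

π = [0.2522, 0.2318, 0.1764, 0.3396]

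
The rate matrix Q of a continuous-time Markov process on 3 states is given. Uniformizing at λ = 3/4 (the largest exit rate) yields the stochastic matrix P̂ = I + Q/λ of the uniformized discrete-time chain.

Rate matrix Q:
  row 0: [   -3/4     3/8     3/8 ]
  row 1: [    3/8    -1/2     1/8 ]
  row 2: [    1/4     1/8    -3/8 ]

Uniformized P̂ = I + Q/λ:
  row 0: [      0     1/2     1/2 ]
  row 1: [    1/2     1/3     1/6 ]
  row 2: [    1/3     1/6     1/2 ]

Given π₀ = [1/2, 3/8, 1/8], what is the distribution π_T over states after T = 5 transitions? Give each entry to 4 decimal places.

π = [0.2871, 0.3173, 0.3955]

t=0: π = [0.5000, 0.3750, 0.1250]
t=1: π = [0.2292, 0.3958, 0.3750]
t=2: π = [0.3229, 0.3090, 0.3681]
t=3: π = [0.2772, 0.3258, 0.3970]
t=4: π = [0.2952, 0.3134, 0.3914]
t=5: π = [0.2871, 0.3173, 0.3955]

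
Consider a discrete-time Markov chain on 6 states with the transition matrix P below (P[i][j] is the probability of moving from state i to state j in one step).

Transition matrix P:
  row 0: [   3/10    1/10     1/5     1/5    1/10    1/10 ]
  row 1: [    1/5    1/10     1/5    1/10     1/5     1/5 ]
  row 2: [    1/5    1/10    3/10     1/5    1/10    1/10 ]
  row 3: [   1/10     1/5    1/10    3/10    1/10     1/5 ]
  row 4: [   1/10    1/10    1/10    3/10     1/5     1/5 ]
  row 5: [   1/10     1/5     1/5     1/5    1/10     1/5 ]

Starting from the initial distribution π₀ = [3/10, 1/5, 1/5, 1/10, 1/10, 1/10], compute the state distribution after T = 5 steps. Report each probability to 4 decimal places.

t=0: π = [0.3000, 0.2000, 0.2000, 0.1000, 0.1000, 0.1000]
t=1: π = [0.2000, 0.1200, 0.2000, 0.2000, 0.1300, 0.1500]
t=2: π = [0.1720, 0.1350, 0.1870, 0.2210, 0.1250, 0.1600]
t=3: π = [0.1666, 0.1381, 0.1841, 0.2211, 0.1260, 0.1641]
t=4: π = [0.1655, 0.1385, 0.1837, 0.2209, 0.1264, 0.1649]
t=5: π = [0.1653, 0.1386, 0.1836, 0.2209, 0.1265, 0.1651]

π = [0.1653, 0.1386, 0.1836, 0.2209, 0.1265, 0.1651]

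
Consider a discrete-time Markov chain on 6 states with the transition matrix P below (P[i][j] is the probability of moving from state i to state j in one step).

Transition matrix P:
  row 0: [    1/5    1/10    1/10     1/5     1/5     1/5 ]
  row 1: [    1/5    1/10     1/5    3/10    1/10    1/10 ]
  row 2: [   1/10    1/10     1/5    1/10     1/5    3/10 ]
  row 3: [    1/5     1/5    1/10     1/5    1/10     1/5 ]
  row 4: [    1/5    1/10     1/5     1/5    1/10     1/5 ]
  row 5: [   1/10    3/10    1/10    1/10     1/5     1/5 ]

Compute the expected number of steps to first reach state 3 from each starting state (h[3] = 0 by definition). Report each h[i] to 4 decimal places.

First-step conditioning: h[3] = 0; for i ≠ 3, h[i] = 1 + Σ_k P[i][k]·h[k].
  h[0] = 1 + 1/5·h[0] + 1/10·h[1] + 1/10·h[2] + 1/5·h[4] + 1/5·h[5]
  h[1] = 1 + 1/5·h[0] + 1/10·h[1] + 1/5·h[2] + 1/10·h[4] + 1/10·h[5]
  h[2] = 1 + 1/10·h[0] + 1/10·h[1] + 1/5·h[2] + 1/5·h[4] + 3/10·h[5]
  h[4] = 1 + 1/5·h[0] + 1/10·h[1] + 1/5·h[2] + 1/10·h[4] + 1/5·h[5]
  h[5] = 1 + 1/10·h[0] + 3/10·h[1] + 1/10·h[2] + 1/5·h[4] + 1/5·h[5]
Solving the 5×5 linear system over states ≠ 3 gives exactly h = [100780/18081, 10110/2009, 112880/18081, 0, 11320/2009, 12100/2009] (h[3] = 0 is the target).

h = [5.5738, 5.0324, 6.2430, 0.0000, 5.6346, 6.0229]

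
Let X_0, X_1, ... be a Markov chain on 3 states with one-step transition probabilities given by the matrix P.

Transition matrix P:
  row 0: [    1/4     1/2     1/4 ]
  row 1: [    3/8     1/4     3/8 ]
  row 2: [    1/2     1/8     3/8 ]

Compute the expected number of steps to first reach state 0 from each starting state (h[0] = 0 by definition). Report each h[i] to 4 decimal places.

First-step conditioning: h[0] = 0; for i ≠ 0, h[i] = 1 + Σ_k P[i][k]·h[k].
  h[1] = 1 + 1/4·h[1] + 3/8·h[2]
  h[2] = 1 + 1/8·h[1] + 3/8·h[2]
Solving the 2×2 linear system over states ≠ 0 gives exactly h = [0, 64/27, 56/27] (h[0] = 0 is the target).

h = [0.0000, 2.3704, 2.0741]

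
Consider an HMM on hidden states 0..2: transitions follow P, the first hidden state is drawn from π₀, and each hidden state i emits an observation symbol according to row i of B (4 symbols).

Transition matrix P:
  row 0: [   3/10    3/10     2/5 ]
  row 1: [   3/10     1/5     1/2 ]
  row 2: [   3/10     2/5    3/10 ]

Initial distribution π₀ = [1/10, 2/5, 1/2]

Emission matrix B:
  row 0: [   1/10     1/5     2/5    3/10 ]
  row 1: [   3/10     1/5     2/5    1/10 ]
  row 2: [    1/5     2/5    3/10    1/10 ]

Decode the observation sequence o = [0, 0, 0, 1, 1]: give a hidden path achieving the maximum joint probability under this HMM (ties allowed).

t=0: δ = [1.000e-02, 1.200e-01, 1.000e-01]  (obs o_0=0)
t=1: δ = [3.600e-03, 1.200e-02, 1.200e-02]  ψ = [1, 2, 1]  (obs o_1=0)
t=2: δ = [3.600e-04, 1.440e-03, 1.200e-03]  ψ = [1, 2, 1]  (obs o_2=0)
t=3: δ = [8.640e-05, 9.600e-05, 2.880e-04]  ψ = [1, 2, 1]  (obs o_3=1)
t=4: δ = [1.728e-05, 2.304e-05, 3.456e-05]  ψ = [2, 2, 2]  (obs o_4=1)
backtrack: best end state = 2; path = [1, 2, 1, 2, 2]

path = [1, 2, 1, 2, 2]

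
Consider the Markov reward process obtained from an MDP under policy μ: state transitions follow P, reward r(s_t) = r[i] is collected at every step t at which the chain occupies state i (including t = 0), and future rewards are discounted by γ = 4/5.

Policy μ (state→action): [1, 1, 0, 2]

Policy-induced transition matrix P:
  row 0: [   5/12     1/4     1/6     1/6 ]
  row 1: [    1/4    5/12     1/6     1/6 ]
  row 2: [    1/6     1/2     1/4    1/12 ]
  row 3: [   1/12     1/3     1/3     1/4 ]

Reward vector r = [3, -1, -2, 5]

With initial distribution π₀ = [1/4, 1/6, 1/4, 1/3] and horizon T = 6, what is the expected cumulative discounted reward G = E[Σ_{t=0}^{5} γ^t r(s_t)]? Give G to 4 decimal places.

G = 3.6542

t=0: π = [0.2500, 0.1667, 0.2500, 0.3333], E[r] = 1.7500, γ^t·E[r] = 1.750000, running G = 1.750000
t=1: π = [0.2153, 0.3681, 0.2431, 0.1736], E[r] = 0.6597, γ^t·E[r] = 0.527778, running G = 2.277778
t=2: π = [0.2367, 0.3866, 0.2159, 0.1609], E[r] = 0.6962, γ^t·E[r] = 0.445556, running G = 2.723333
t=3: π = [0.2446, 0.3818, 0.2115, 0.1621], E[r] = 0.7396, γ^t·E[r] = 0.378691, running G = 3.102025
t=4: π = [0.2461, 0.3800, 0.2113, 0.1626], E[r] = 0.7486, γ^t·E[r] = 0.306609, running G = 3.408634
t=5: π = [0.2463, 0.3797, 0.2114, 0.1626], E[r] = 0.7495, γ^t·E[r] = 0.245612, running G = 3.654245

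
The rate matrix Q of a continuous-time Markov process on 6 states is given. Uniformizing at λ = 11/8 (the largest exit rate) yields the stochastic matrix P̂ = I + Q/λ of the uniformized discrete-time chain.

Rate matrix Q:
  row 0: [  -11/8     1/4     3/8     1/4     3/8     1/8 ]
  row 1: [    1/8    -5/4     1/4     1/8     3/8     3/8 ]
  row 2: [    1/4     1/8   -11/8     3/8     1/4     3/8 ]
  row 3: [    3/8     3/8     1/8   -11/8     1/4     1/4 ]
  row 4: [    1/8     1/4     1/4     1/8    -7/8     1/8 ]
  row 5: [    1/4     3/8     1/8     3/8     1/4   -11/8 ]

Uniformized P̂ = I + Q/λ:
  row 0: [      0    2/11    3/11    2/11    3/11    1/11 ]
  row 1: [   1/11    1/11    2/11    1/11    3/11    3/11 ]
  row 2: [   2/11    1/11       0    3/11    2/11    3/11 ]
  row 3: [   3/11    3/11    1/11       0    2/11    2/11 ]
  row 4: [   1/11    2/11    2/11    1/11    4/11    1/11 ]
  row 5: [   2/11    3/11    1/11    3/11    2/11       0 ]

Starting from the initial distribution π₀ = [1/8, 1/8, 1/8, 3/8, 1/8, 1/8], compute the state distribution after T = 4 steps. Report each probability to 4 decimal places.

π = [0.1310, 0.1795, 0.1421, 0.1427, 0.2567, 0.1480]

t=0: π = [0.1250, 0.1250, 0.1250, 0.3750, 0.1250, 0.1250]
t=1: π = [0.1705, 0.2045, 0.1250, 0.1136, 0.2273, 0.1591]
t=2: π = [0.1219, 0.1767, 0.1498, 0.1477, 0.2572, 0.1467]
t=3: π = [0.1336, 0.1789, 0.1389, 0.1425, 0.2557, 0.1504]
t=4: π = [0.1310, 0.1795, 0.1421, 0.1427, 0.2567, 0.1480]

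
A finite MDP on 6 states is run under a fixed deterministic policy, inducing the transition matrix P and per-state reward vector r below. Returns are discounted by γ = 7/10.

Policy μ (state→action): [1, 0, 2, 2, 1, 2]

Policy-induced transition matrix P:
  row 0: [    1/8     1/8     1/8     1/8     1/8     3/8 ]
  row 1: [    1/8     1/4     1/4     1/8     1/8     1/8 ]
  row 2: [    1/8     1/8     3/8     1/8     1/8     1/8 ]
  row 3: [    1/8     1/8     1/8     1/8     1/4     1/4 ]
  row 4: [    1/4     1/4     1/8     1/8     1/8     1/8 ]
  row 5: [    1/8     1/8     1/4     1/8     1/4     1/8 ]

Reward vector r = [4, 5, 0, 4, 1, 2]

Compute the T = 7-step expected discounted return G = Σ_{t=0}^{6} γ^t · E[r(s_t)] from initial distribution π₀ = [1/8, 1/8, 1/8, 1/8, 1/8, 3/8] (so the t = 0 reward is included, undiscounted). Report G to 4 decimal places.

G = 7.4723

t=0: π = [0.1250, 0.1250, 0.1250, 0.1250, 0.1250, 0.3750], E[r] = 2.5000, γ^t·E[r] = 2.500000, running G = 2.500000
t=1: π = [0.1406, 0.1563, 0.2188, 0.1250, 0.1875, 0.1719], E[r] = 2.3750, γ^t·E[r] = 1.662500, running G = 4.162500
t=2: π = [0.1484, 0.1680, 0.2207, 0.1250, 0.1621, 0.1758], E[r] = 2.4473, γ^t·E[r] = 1.199160, running G = 5.361660
t=3: π = [0.1453, 0.1663, 0.2231, 0.1250, 0.1626, 0.1777], E[r] = 2.4304, γ^t·E[r] = 0.833634, running G = 6.195294
t=4: π = [0.1453, 0.1661, 0.2238, 0.1250, 0.1628, 0.1769], E[r] = 2.4286, γ^t·E[r] = 0.583097, running G = 6.778391
t=5: π = [0.1454, 0.1661, 0.2238, 0.1250, 0.1627, 0.1770], E[r] = 2.4287, γ^t·E[r] = 0.408186, running G = 7.186577
t=6: π = [0.1453, 0.1661, 0.2238, 0.1250, 0.1627, 0.1770], E[r] = 2.4286, γ^t·E[r] = 0.285720, running G = 7.472298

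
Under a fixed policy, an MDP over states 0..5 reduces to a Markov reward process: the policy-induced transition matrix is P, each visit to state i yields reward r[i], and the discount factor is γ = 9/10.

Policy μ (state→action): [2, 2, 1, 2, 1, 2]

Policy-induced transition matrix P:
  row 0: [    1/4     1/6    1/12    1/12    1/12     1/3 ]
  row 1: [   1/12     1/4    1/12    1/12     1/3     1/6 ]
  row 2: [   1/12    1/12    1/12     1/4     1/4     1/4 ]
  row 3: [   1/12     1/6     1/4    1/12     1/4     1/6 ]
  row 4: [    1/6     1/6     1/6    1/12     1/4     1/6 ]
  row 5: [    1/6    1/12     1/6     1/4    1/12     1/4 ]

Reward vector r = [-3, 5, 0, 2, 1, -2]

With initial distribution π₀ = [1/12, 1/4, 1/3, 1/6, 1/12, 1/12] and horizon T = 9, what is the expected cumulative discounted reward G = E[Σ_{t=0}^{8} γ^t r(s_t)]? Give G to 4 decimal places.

G = 3.3182

t=0: π = [0.0833, 0.2500, 0.3333, 0.1667, 0.0833, 0.0833], E[r] = 1.2500, γ^t·E[r] = 1.250000, running G = 1.250000
t=1: π = [0.1111, 0.1528, 0.1250, 0.1528, 0.2431, 0.2153], E[r] = 0.5486, γ^t·E[r] = 0.493750, running G = 1.743750
t=2: π = [0.1400, 0.1510, 0.1470, 0.1400, 0.2083, 0.2135], E[r] = 0.3964, γ^t·E[r] = 0.321094, running G = 2.064844
t=3: π = [0.1418, 0.1492, 0.1418, 0.1434, 0.2037, 0.2201], E[r] = 0.3709, γ^t·E[r] = 0.270422, running G = 2.335266
t=4: π = [0.1423, 0.1489, 0.1425, 0.1436, 0.2021, 0.2205], E[r] = 0.3664, γ^t·E[r] = 0.240374, running G = 2.575639
t=5: π = [0.1423, 0.1488, 0.1425, 0.1438, 0.2020, 0.2206], E[r] = 0.3657, γ^t·E[r] = 0.215952, running G = 2.791591
t=6: π = [0.1423, 0.1488, 0.1425, 0.1439, 0.2019, 0.2206], E[r] = 0.3656, γ^t·E[r] = 0.194306, running G = 2.985897
t=7: π = [0.1423, 0.1488, 0.1425, 0.1439, 0.2019, 0.2206], E[r] = 0.3656, γ^t·E[r] = 0.174870, running G = 3.160767
t=8: π = [0.1423, 0.1488, 0.1425, 0.1439, 0.2019, 0.2206], E[r] = 0.3656, γ^t·E[r] = 0.157383, running G = 3.318150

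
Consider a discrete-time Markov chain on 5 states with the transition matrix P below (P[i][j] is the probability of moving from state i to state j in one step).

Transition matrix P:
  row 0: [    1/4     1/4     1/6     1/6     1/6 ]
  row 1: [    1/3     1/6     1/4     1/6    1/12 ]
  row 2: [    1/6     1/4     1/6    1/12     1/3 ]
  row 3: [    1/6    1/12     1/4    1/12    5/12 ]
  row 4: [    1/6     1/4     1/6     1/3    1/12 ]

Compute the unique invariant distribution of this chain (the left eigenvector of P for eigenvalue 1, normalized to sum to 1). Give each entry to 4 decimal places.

Balance equations π_j = Σ_i π_i·P[i][j]:
  π_0 = 1/4·π_0 + 1/3·π_1 + 1/6·π_2 + 1/6·π_3 + 1/6·π_4
  π_1 = 1/4·π_0 + 1/6·π_1 + 1/4·π_2 + 1/12·π_3 + 1/4·π_4
  π_2 = 1/6·π_0 + 1/4·π_1 + 1/6·π_2 + 1/4·π_3 + 1/6·π_4
  π_3 = 1/6·π_0 + 1/6·π_1 + 1/12·π_2 + 1/12·π_3 + 1/3·π_4
  normalize: π_0 + π_1 + π_2 + π_3 + π_4 = 1
Solving the linear system gives exactly π = [620/2831, 579/2831, 1681/8493, 483/2831, 1766/8493].

π = [0.2190, 0.2045, 0.1979, 0.1706, 0.2079]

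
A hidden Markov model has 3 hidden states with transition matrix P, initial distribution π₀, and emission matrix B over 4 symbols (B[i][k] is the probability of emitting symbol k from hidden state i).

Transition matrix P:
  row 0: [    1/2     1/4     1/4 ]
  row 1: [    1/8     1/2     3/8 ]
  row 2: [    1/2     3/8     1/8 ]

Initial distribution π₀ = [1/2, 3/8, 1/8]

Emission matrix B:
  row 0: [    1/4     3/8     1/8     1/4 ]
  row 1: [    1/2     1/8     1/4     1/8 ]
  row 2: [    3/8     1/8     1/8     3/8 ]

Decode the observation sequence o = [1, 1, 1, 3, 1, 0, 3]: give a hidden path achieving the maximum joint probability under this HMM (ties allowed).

path = [0, 0, 0, 0, 0, 1, 2]

t=0: δ = [1.875e-01, 4.688e-02, 1.562e-02]  (obs o_0=1)
t=1: δ = [3.516e-02, 5.859e-03, 5.859e-03]  ψ = [0, 0, 0]  (obs o_1=1)
t=2: δ = [6.592e-03, 1.099e-03, 1.099e-03]  ψ = [0, 0, 0]  (obs o_2=1)
t=3: δ = [8.240e-04, 2.060e-04, 6.180e-04]  ψ = [0, 0, 0]  (obs o_3=3)
t=4: δ = [1.545e-04, 2.897e-05, 2.575e-05]  ψ = [0, 2, 0]  (obs o_4=1)
t=5: δ = [1.931e-05, 1.931e-05, 1.448e-05]  ψ = [0, 0, 0]  (obs o_5=0)
t=6: δ = [2.414e-06, 1.207e-06, 2.716e-06]  ψ = [0, 1, 1]  (obs o_6=3)
backtrack: best end state = 2; path = [0, 0, 0, 0, 0, 1, 2]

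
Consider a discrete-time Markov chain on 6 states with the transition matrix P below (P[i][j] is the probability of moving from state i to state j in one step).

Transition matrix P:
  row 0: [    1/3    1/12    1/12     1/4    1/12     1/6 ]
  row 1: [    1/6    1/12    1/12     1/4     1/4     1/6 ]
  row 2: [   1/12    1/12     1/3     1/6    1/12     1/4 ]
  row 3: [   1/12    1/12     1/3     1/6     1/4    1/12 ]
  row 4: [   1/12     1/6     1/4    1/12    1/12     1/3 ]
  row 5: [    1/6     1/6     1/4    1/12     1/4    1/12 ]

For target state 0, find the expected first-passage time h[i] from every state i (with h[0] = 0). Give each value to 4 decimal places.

h = [0.0000, 8.4468, 9.1625, 9.2629, 9.0336, 8.4313]

First-step conditioning: h[0] = 0; for i ≠ 0, h[i] = 1 + Σ_k P[i][k]·h[k].
  h[1] = 1 + 1/12·h[1] + 1/12·h[2] + 1/4·h[3] + 1/4·h[4] + 1/6·h[5]
  h[2] = 1 + 1/12·h[1] + 1/3·h[2] + 1/6·h[3] + 1/12·h[4] + 1/4·h[5]
  h[3] = 1 + 1/12·h[1] + 1/3·h[2] + 1/6·h[3] + 1/4·h[4] + 1/12·h[5]
  h[4] = 1 + 1/6·h[1] + 1/4·h[2] + 1/12·h[3] + 1/12·h[4] + 1/3·h[5]
  h[5] = 1 + 1/6·h[1] + 1/4·h[2] + 1/12·h[3] + 1/4·h[4] + 1/12·h[5]
Solving the 5×5 linear system over states ≠ 0 gives exactly h = [0, 65640/7771, 71202/7771, 71982/7771, 70200/7771, 65520/7771] (h[0] = 0 is the target).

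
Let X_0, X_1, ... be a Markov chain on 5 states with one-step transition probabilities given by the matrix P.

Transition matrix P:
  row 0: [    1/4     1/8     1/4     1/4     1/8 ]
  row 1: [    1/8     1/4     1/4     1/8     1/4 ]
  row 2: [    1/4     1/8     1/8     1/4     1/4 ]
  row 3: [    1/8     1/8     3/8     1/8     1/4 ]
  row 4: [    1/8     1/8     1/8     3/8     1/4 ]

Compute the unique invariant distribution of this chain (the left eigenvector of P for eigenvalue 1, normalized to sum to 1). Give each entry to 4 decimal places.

Balance equations π_j = Σ_i π_i·P[i][j]:
  π_0 = 1/4·π_0 + 1/8·π_1 + 1/4·π_2 + 1/8·π_3 + 1/8·π_4
  π_1 = 1/8·π_0 + 1/4·π_1 + 1/8·π_2 + 1/8·π_3 + 1/8·π_4
  π_2 = 1/4·π_0 + 1/4·π_1 + 1/8·π_2 + 3/8·π_3 + 1/8·π_4
  π_3 = 1/4·π_0 + 1/8·π_1 + 1/4·π_2 + 1/8·π_3 + 3/8·π_4
  normalize: π_0 + π_1 + π_2 + π_3 + π_4 = 1
Solving the linear system gives exactly π = [346/1981, 1/7, 63/283, 459/1981, 452/1981].

π = [0.1747, 0.1429, 0.2226, 0.2317, 0.2282]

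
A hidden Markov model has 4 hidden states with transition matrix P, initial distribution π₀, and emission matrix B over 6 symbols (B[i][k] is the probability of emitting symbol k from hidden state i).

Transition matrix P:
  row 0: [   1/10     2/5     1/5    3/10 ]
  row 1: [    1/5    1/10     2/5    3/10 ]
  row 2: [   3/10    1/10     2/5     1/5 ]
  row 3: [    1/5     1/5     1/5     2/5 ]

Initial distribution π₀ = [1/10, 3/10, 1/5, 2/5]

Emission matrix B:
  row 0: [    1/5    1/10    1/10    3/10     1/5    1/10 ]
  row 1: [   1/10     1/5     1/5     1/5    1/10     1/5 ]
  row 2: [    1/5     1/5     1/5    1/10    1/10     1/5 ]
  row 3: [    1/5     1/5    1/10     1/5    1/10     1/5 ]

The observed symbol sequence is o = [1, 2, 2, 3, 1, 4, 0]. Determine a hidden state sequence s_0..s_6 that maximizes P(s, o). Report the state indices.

t=0: δ = [1.000e-02, 6.000e-02, 4.000e-02, 8.000e-02]  (obs o_0=1)
t=1: δ = [1.600e-03, 3.200e-03, 4.800e-03, 3.200e-03]  ψ = [3, 3, 1, 3]  (obs o_1=2)
t=2: δ = [1.440e-04, 1.280e-04, 3.840e-04, 1.280e-04]  ψ = [2, 0, 2, 3]  (obs o_2=2)
t=3: δ = [3.456e-05, 1.152e-05, 1.536e-05, 1.536e-05]  ψ = [2, 0, 2, 2]  (obs o_3=3)
t=4: δ = [4.608e-07, 2.765e-06, 1.382e-06, 2.074e-06]  ψ = [2, 0, 0, 0]  (obs o_4=1)
t=5: δ = [1.106e-07, 4.147e-08, 1.106e-07, 8.294e-08]  ψ = [1, 3, 1, 1]  (obs o_5=4)
t=6: δ = [6.636e-09, 4.424e-09, 8.847e-09, 6.636e-09]  ψ = [2, 0, 2, 0]  (obs o_6=0)
backtrack: best end state = 2; path = [1, 2, 2, 0, 1, 2, 2]

path = [1, 2, 2, 0, 1, 2, 2]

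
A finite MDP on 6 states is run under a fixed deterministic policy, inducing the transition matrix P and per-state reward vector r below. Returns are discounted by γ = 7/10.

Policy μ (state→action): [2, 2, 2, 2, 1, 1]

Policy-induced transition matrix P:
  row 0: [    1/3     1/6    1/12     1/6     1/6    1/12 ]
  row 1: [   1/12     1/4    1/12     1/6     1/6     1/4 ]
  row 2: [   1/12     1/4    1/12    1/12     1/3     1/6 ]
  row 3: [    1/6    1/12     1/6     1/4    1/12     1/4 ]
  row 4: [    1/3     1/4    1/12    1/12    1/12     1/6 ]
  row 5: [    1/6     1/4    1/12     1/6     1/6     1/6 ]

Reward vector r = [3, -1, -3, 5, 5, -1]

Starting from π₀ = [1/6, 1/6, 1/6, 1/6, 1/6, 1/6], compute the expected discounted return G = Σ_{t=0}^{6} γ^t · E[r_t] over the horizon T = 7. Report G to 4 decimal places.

t=0: π = [0.1667, 0.1667, 0.1667, 0.1667, 0.1667, 0.1667], E[r] = 1.3333, γ^t·E[r] = 1.333333, running G = 1.333333
t=1: π = [0.1944, 0.2083, 0.0972, 0.1528, 0.1667, 0.1806], E[r] = 1.5000, γ^t·E[r] = 1.050000, running G = 2.383333
t=2: π = [0.2014, 0.2083, 0.0961, 0.1574, 0.1563, 0.1806], E[r] = 1.4954, γ^t·E[r] = 0.732731, running G = 3.116065
t=3: π = [0.2009, 0.2070, 0.0965, 0.1588, 0.1565, 0.1804], E[r] = 1.5025, γ^t·E[r] = 0.515360, running G = 3.631425
t=4: π = [0.2010, 0.2068, 0.0966, 0.1588, 0.1565, 0.1804], E[r] = 1.5024, γ^t·E[r] = 0.360721, running G = 3.992146
t=5: π = [0.2010, 0.2068, 0.0966, 0.1588, 0.1565, 0.1804], E[r] = 1.5025, γ^t·E[r] = 0.252526, running G = 4.244672
t=6: π = [0.2010, 0.2068, 0.0966, 0.1588, 0.1565, 0.1804], E[r] = 1.5025, γ^t·E[r] = 0.176768, running G = 4.421441

G = 4.4214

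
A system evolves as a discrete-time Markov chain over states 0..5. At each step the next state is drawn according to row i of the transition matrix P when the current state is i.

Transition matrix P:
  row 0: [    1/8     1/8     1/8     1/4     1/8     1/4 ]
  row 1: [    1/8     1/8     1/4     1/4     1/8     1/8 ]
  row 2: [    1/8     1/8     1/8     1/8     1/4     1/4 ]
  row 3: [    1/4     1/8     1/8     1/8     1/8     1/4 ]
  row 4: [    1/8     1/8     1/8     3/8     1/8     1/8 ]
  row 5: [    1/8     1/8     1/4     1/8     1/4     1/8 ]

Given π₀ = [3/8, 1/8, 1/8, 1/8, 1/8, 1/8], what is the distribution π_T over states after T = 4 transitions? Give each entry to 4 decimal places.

π = [0.1503, 0.1250, 0.1643, 0.2017, 0.1692, 0.1895]

t=0: π = [0.3750, 0.1250, 0.1250, 0.1250, 0.1250, 0.1250]
t=1: π = [0.1406, 0.1250, 0.1563, 0.2188, 0.1563, 0.2031]
t=2: π = [0.1523, 0.1250, 0.1660, 0.1973, 0.1699, 0.1895]
t=3: π = [0.1497, 0.1250, 0.1643, 0.2021, 0.1694, 0.1895]
t=4: π = [0.1503, 0.1250, 0.1643, 0.2017, 0.1692, 0.1895]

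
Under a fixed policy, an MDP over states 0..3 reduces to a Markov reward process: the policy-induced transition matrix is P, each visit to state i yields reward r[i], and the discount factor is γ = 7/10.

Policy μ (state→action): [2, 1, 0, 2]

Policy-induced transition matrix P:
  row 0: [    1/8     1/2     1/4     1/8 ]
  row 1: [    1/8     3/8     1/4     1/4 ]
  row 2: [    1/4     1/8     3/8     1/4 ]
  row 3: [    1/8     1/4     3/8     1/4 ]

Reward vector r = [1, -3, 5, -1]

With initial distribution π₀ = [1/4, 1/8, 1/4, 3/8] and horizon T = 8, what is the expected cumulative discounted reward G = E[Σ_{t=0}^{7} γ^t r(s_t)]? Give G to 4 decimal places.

G = 2.1941

t=0: π = [0.2500, 0.1250, 0.2500, 0.3750], E[r] = 0.7500, γ^t·E[r] = 0.750000, running G = 0.750000
t=1: π = [0.1563, 0.2969, 0.3281, 0.2188], E[r] = 0.6875, γ^t·E[r] = 0.481250, running G = 1.231250
t=2: π = [0.1660, 0.2852, 0.3184, 0.2305], E[r] = 0.6719, γ^t·E[r] = 0.329219, running G = 1.560469
t=3: π = [0.1648, 0.2874, 0.3186, 0.2292], E[r] = 0.6665, γ^t·E[r] = 0.228611, running G = 1.789080
t=4: π = [0.1648, 0.2873, 0.3185, 0.2294], E[r] = 0.6660, γ^t·E[r] = 0.159896, running G = 1.948975
t=5: π = [0.1648, 0.2873, 0.3185, 0.2294], E[r] = 0.6659, γ^t·E[r] = 0.111921, running G = 2.060896
t=6: π = [0.1648, 0.2873, 0.3185, 0.2294], E[r] = 0.6659, γ^t·E[r] = 0.078345, running G = 2.139241
t=7: π = [0.1648, 0.2873, 0.3185, 0.2294], E[r] = 0.6659, γ^t·E[r] = 0.054842, running G = 2.194083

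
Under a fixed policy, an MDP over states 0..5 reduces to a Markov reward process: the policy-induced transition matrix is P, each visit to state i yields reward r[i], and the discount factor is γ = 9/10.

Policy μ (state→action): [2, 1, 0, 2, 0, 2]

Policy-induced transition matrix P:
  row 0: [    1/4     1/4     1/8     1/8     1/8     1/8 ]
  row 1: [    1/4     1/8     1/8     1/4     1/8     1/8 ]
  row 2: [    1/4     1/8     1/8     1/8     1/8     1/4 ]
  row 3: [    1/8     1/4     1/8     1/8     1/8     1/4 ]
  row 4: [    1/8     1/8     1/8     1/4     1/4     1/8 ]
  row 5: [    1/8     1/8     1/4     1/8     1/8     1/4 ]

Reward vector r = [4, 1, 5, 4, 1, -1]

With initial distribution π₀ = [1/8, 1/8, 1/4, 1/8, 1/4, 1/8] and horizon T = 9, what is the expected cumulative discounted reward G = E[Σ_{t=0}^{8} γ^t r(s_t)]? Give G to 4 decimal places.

G = 14.1479

t=0: π = [0.1250, 0.1250, 0.2500, 0.1250, 0.2500, 0.1250], E[r] = 2.5000, γ^t·E[r] = 2.500000, running G = 2.500000
t=1: π = [0.1875, 0.1563, 0.1406, 0.1719, 0.1563, 0.1875], E[r] = 2.2656, γ^t·E[r] = 2.039063, running G = 4.539063
t=2: π = [0.1855, 0.1699, 0.1484, 0.1641, 0.1445, 0.1875], E[r] = 2.2676, γ^t·E[r] = 1.836738, running G = 6.375801
t=3: π = [0.1880, 0.1687, 0.1484, 0.1643, 0.1431, 0.1875], E[r] = 2.2756, γ^t·E[r] = 1.658938, running G = 8.034739
t=4: π = [0.1881, 0.1690, 0.1484, 0.1640, 0.1429, 0.1875], E[r] = 2.2750, γ^t·E[r] = 1.492644, running G = 9.527382
t=5: π = [0.1882, 0.1690, 0.1484, 0.1640, 0.1429, 0.1875], E[r] = 2.2754, γ^t·E[r] = 1.343575, running G = 10.870957
t=6: π = [0.1882, 0.1690, 0.1484, 0.1640, 0.1429, 0.1875], E[r] = 2.2753, γ^t·E[r] = 1.209209, running G = 12.080166
t=7: π = [0.1882, 0.1690, 0.1484, 0.1640, 0.1429, 0.1875], E[r] = 2.2753, γ^t·E[r] = 1.088292, running G = 13.168458
t=8: π = [0.1882, 0.1690, 0.1484, 0.1640, 0.1429, 0.1875], E[r] = 2.2753, γ^t·E[r] = 0.979463, running G = 14.147921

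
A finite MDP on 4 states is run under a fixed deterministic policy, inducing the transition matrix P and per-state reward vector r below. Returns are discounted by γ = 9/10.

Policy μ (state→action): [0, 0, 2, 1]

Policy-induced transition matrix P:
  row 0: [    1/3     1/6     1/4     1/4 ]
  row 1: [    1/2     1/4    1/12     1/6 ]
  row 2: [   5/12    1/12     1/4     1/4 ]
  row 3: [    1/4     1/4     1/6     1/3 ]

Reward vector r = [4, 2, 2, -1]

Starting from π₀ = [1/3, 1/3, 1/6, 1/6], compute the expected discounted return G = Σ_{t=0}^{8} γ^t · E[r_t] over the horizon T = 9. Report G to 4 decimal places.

t=0: π = [0.3333, 0.3333, 0.1667, 0.1667], E[r] = 2.1667, γ^t·E[r] = 2.166667, running G = 2.166667
t=1: π = [0.3889, 0.1944, 0.1806, 0.2361], E[r] = 2.0694, γ^t·E[r] = 1.862500, running G = 4.029167
t=2: π = [0.3611, 0.1875, 0.1979, 0.2535], E[r] = 1.9618, γ^t·E[r] = 1.589063, running G = 5.618229
t=3: π = [0.3600, 0.1869, 0.1976, 0.2555], E[r] = 1.9534, γ^t·E[r] = 1.424039, running G = 7.042268
t=4: π = [0.3597, 0.1871, 0.1976, 0.2557], E[r] = 1.9522, γ^t·E[r] = 1.280828, running G = 8.323097
t=5: π = [0.3597, 0.1871, 0.1975, 0.2557], E[r] = 1.9522, γ^t·E[r] = 1.152735, running G = 9.475831
t=6: π = [0.3597, 0.1871, 0.1975, 0.2557], E[r] = 1.9522, γ^t·E[r] = 1.037467, running G = 10.513299
t=7: π = [0.3597, 0.1871, 0.1975, 0.2557], E[r] = 1.9522, γ^t·E[r] = 0.933723, running G = 11.447021
t=8: π = [0.3597, 0.1871, 0.1975, 0.2557], E[r] = 1.9522, γ^t·E[r] = 0.840351, running G = 12.287372

G = 12.2874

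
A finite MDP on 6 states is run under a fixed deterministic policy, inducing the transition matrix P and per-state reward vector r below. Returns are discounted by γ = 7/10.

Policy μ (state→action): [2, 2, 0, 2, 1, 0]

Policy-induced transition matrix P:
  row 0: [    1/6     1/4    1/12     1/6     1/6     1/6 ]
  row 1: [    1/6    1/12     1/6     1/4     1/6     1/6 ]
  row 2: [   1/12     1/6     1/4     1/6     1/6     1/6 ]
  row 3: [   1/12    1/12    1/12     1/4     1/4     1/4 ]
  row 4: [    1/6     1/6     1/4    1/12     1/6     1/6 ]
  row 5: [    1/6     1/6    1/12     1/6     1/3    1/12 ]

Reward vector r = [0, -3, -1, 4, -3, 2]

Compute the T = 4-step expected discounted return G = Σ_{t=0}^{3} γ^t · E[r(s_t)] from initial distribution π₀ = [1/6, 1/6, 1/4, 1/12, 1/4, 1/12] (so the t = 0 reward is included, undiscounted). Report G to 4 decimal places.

G = -1.3154

t=0: π = [0.1667, 0.1667, 0.2500, 0.0833, 0.2500, 0.0833], E[r] = -1.0000, γ^t·E[r] = -1.000000, running G = -1.000000
t=1: π = [0.1389, 0.1597, 0.1806, 0.1667, 0.1875, 0.1667], E[r] = -0.2222, γ^t·E[r] = -0.155556, running G = -1.155556
t=2: π = [0.1377, 0.1510, 0.1580, 0.1782, 0.2083, 0.1667], E[r] = -0.1898, γ^t·E[r] = -0.093009, running G = -1.248565
t=3: π = [0.1386, 0.1507, 0.1570, 0.1767, 0.2093, 0.1676], E[r] = -0.1947, γ^t·E[r] = -0.066794, running G = -1.315359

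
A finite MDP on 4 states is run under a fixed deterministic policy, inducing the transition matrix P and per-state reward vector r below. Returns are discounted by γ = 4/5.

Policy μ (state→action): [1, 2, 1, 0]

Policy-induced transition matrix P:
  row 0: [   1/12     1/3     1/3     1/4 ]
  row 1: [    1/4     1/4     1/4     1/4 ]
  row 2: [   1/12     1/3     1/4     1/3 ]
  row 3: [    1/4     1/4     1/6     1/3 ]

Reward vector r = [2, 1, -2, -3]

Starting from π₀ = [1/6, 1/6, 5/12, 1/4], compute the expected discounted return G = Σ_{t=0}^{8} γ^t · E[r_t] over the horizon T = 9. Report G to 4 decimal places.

G = -3.5367

t=0: π = [0.1667, 0.1667, 0.4167, 0.2500], E[r] = -1.0833, γ^t·E[r] = -1.083333, running G = -1.083333
t=1: π = [0.1528, 0.2986, 0.2431, 0.3056], E[r] = -0.7986, γ^t·E[r] = -0.638889, running G = -1.722222
t=2: π = [0.1840, 0.2830, 0.2373, 0.2957], E[r] = -0.7106, γ^t·E[r] = -0.454815, running G = -2.177037
t=3: π = [0.1798, 0.2851, 0.2407, 0.2944], E[r] = -0.7200, γ^t·E[r] = -0.368617, running G = -2.545654
t=4: π = [0.1799, 0.2850, 0.2404, 0.2946], E[r] = -0.7198, γ^t·E[r] = -0.294826, running G = -2.840481
t=5: π = [0.1799, 0.2850, 0.2404, 0.2946], E[r] = -0.7197, γ^t·E[r] = -0.235844, running G = -3.076325
t=6: π = [0.1799, 0.2850, 0.2404, 0.2946], E[r] = -0.7197, γ^t·E[r] = -0.188677, running G = -3.265002
t=7: π = [0.1799, 0.2850, 0.2404, 0.2946], E[r] = -0.7197, γ^t·E[r] = -0.150942, running G = -3.415943
t=8: π = [0.1799, 0.2850, 0.2404, 0.2946], E[r] = -0.7197, γ^t·E[r] = -0.120753, running G = -3.536697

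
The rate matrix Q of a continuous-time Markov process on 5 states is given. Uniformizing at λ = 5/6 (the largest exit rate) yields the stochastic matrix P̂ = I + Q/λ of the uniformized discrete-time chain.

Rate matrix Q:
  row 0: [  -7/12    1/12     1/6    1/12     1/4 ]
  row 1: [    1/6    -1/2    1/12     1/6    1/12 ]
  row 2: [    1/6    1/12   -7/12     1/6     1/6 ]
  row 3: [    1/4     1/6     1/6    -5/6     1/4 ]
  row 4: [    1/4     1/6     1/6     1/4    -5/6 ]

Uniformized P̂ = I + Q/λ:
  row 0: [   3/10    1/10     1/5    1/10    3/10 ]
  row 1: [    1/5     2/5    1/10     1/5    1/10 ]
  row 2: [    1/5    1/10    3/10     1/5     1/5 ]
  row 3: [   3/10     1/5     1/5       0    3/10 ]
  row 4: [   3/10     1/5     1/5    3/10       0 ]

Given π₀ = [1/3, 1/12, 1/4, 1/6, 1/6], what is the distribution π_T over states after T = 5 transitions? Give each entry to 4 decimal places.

π = [0.2607, 0.1921, 0.2010, 0.1603, 0.1859]

t=0: π = [0.3333, 0.0833, 0.2500, 0.1667, 0.1667]
t=1: π = [0.2667, 0.1583, 0.2167, 0.1500, 0.2083]
t=2: π = [0.2625, 0.1833, 0.2058, 0.1642, 0.1842]
t=3: π = [0.2611, 0.1898, 0.2023, 0.1593, 0.1875]
t=4: π = [0.2608, 0.1916, 0.2012, 0.1608, 0.1856]
t=5: π = [0.2607, 0.1921, 0.2010, 0.1603, 0.1859]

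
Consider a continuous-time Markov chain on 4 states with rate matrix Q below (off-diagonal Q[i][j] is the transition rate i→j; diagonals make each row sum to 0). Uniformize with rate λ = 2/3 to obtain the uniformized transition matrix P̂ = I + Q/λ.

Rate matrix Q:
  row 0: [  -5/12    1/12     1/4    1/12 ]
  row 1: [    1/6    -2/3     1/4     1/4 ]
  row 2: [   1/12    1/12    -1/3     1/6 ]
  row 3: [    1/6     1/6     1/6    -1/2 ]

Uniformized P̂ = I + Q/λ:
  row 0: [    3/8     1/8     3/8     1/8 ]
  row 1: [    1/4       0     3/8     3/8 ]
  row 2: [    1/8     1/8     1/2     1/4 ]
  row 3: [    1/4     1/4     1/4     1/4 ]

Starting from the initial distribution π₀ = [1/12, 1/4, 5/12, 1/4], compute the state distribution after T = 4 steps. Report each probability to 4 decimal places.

π = [0.2295, 0.1378, 0.3943, 0.2384]

t=0: π = [0.0833, 0.2500, 0.4167, 0.2500]
t=1: π = [0.2083, 0.1250, 0.3958, 0.2708]
t=2: π = [0.2266, 0.1432, 0.3906, 0.2396]
t=3: π = [0.2295, 0.1370, 0.3939, 0.2396]
t=4: π = [0.2295, 0.1378, 0.3943, 0.2384]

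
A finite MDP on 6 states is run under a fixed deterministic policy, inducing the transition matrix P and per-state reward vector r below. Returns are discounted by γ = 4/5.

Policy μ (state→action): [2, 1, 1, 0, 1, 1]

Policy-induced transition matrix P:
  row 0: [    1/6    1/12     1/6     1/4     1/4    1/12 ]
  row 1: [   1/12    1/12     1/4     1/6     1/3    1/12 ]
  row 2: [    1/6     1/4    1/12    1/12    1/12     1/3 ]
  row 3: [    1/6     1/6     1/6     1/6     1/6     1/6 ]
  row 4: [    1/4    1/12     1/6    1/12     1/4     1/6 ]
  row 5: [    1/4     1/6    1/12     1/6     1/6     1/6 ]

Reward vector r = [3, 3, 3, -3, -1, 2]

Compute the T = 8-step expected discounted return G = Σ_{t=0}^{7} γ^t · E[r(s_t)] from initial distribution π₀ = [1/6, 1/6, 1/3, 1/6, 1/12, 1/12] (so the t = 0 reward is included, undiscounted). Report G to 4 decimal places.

G = 5.0830

t=0: π = [0.1667, 0.1667, 0.3333, 0.1667, 0.0833, 0.0833], E[r] = 1.5833, γ^t·E[r] = 1.583333, running G = 1.583333
t=1: π = [0.1667, 0.1597, 0.1458, 0.1458, 0.1875, 0.1944], E[r] = 1.1806, γ^t·E[r] = 0.944444, running G = 2.527778
t=2: π = [0.1852, 0.1360, 0.1516, 0.1528, 0.2106, 0.1638], E[r] = 1.0770, γ^t·E[r] = 0.689259, running G = 3.217037
t=3: π = [0.1865, 0.1350, 0.1517, 0.1519, 0.2097, 0.1652], E[r] = 1.0846, γ^t·E[r] = 0.555333, running G = 3.772370
t=4: π = [0.1867, 0.1350, 0.1515, 0.1521, 0.2095, 0.1652], E[r] = 1.0841, γ^t·E[r] = 0.444054, running G = 4.216425
t=5: π = [0.1866, 0.1350, 0.1515, 0.1521, 0.2096, 0.1651], E[r] = 1.0838, γ^t·E[r] = 0.355149, running G = 4.571573
t=6: π = [0.1866, 0.1350, 0.1515, 0.1521, 0.2096, 0.1651], E[r] = 1.0839, γ^t·E[r] = 0.284131, running G = 4.855704
t=7: π = [0.1866, 0.1350, 0.1515, 0.1521, 0.2096, 0.1651], E[r] = 1.0839, γ^t·E[r] = 0.227304, running G = 5.083009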